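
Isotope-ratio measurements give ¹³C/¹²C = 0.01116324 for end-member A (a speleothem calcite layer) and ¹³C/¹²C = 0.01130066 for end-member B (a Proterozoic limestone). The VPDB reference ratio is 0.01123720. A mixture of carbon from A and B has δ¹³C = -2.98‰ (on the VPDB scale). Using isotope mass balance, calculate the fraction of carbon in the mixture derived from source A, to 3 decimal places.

0.705

δ_A = (0.01116324/0.01123720 − 1)×1000 = (0.993418 − 1)×1000 = -6.582‰
δ_B = (0.01130066/0.01123720 − 1)×1000 = (1.005647 − 1)×1000 = 5.647‰
f_A = (δ_mix − δ_B)/(δ_A − δ_B) = (-2.98 − (5.647))/(-6.582 − (5.647))
f_A = -8.627 / -12.229 = 0.7055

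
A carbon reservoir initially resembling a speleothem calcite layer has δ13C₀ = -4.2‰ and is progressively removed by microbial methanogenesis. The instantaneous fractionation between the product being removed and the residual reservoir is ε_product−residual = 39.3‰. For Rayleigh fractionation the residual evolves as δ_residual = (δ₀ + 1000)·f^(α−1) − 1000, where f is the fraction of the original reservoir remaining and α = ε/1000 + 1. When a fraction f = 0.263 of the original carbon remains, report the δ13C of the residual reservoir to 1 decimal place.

-55.1‰

Rayleigh residual: δ_res = (δ₀ + 1000)·f^(α−1) − 1000
α = ε/1000 + 1 = 1.03930, so α − 1 = 0.03930
f^(α−1) = 0.263^(0.03930) = 0.948865
δ_res = (-4.2 + 1000) × 0.948865 − 1000 = 944.879 − 1000 = -55.12‰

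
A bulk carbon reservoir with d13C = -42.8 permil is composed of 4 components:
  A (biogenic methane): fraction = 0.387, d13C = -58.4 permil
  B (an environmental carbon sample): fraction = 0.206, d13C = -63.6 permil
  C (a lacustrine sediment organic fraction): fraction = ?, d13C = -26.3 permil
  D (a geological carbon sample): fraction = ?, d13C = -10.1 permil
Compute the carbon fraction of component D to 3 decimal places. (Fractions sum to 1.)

0.223

Let f_D and f_C be the unknown fractions; fractions sum to 1 so f_D + f_C = 0.407.
Mass balance: Σ fᵢ·δᵢ = δ_bulk ⇒ f_D·(-10.1) + f_C·(-26.3) = -42.8 − (-35.702) = -7.098
Substitute f_C = 0.407 − f_D:
f_D·(-10.1 − -26.3) = -7.098 − 0.407×(-26.3) = 3.607
f_D = 3.607 / 16.2 = 0.2226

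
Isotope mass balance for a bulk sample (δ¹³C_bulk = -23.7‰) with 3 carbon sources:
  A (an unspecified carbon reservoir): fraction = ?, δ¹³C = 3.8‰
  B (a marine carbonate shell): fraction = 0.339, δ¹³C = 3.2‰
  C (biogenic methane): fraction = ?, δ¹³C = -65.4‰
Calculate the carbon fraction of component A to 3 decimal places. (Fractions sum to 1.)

0.267

Let f_A and f_C be the unknown fractions; fractions sum to 1 so f_A + f_C = 0.661.
Mass balance: Σ fᵢ·δᵢ = δ_bulk ⇒ f_A·(3.8) + f_C·(-65.4) = -23.7 − (1.085) = -24.785
Substitute f_C = 0.661 − f_A:
f_A·(3.8 − -65.4) = -24.785 − 0.661×(-65.4) = 18.445
f_A = 18.445 / 69.2 = 0.2665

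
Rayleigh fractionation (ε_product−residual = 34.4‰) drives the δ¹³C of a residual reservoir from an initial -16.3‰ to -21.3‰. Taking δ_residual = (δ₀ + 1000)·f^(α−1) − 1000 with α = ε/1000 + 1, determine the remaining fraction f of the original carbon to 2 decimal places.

0.86

α − 1 = ε/1000 = 0.0344
(δ_res + 1000)/(δ₀ + 1000) = (-21.3 + 1000)/(-16.3 + 1000) = 978.7/983.7 = 0.994917
f = 0.994917^(1/0.0344) = exp(ln(0.994917)/0.0344) = exp(-0.00510/0.0344)
f = exp(-0.1481) = 0.8623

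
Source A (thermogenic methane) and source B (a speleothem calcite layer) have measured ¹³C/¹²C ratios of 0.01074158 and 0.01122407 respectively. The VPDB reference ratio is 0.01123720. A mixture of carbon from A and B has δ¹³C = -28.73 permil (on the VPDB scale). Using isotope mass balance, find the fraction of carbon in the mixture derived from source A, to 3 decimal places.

0.642

δ_A = (0.01074158/0.01123720 − 1)×1000 = (0.955895 − 1)×1000 = -44.105 permil
δ_B = (0.01122407/0.01123720 − 1)×1000 = (0.998832 − 1)×1000 = -1.168 permil
f_A = (δ_mix − δ_B)/(δ_A − δ_B) = (-28.73 − (-1.168))/(-44.105 − (-1.168))
f_A = -27.562 / -42.937 = 0.6419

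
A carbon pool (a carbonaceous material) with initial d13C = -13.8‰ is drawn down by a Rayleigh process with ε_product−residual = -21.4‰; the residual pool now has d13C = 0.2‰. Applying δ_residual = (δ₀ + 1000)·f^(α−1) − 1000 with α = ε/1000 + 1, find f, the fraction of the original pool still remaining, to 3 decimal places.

α − 1 = ε/1000 = -0.0214
(δ_res + 1000)/(δ₀ + 1000) = (0.2 + 1000)/(-13.8 + 1000) = 1000.2/986.2 = 1.014196
f = 1.014196^(1/-0.0214) = exp(ln(1.014196)/-0.0214) = exp(0.01410/-0.0214)
f = exp(-0.6587) = 0.5175

0.518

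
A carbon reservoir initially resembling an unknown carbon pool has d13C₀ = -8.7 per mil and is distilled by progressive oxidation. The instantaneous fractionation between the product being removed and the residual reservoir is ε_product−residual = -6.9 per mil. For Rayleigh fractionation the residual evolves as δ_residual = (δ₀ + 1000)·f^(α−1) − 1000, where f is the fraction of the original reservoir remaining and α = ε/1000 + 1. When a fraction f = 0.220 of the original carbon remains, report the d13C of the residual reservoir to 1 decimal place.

Rayleigh residual: δ_res = (δ₀ + 1000)·f^(α−1) − 1000
α = ε/1000 + 1 = 0.99310, so α − 1 = -0.00690
f^(α−1) = 0.220^(-0.00690) = 1.010502
δ_res = (-8.7 + 1000) × 1.010502 − 1000 = 1001.711 − 1000 = 1.71 per mil

1.7 per mil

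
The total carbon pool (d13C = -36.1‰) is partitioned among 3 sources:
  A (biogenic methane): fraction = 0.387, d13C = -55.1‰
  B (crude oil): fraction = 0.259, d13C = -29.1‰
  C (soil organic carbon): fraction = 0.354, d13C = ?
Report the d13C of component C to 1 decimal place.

-20.5‰

Isotope mass balance: δ_bulk = Σ fᵢ·δᵢ.
-36.1 = 0.387×(-55.1) + 0.259×(-29.1) + 0.354×δ_C
0.354·δ_C = -36.1 − (-28.861) = -7.239
δ_C = -7.239 / 0.354 = -20.45‰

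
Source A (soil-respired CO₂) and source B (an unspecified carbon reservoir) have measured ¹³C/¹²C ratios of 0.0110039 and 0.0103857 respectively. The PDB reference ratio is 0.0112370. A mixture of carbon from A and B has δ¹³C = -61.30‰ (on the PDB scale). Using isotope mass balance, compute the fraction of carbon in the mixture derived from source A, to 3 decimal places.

0.263

δ_A = (0.0110039/0.0112370 − 1)×1000 = (0.979256 − 1)×1000 = -20.744‰
δ_B = (0.0103857/0.0112370 − 1)×1000 = (0.924241 − 1)×1000 = -75.759‰
f_A = (δ_mix − δ_B)/(δ_A − δ_B) = (-61.30 − (-75.759))/(-20.744 − (-75.759))
f_A = 14.459 / 55.015 = 0.2628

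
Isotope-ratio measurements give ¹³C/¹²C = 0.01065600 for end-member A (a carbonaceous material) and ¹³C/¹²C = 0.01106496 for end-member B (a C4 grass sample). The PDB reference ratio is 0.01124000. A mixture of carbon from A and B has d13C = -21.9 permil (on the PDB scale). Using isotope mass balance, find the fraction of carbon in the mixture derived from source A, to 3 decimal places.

0.174

δ_A = (0.01065600/0.01124000 − 1)×1000 = (0.948043 − 1)×1000 = -51.957 permil
δ_B = (0.01106496/0.01124000 − 1)×1000 = (0.984427 − 1)×1000 = -15.573 permil
f_A = (δ_mix − δ_B)/(δ_A − δ_B) = (-21.9 − (-15.573))/(-51.957 − (-15.573))
f_A = -6.327 / -36.384 = 0.1739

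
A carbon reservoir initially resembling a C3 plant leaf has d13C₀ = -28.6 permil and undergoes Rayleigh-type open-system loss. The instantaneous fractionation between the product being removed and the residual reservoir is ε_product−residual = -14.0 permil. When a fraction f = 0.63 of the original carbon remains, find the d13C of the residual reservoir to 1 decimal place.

Rayleigh residual: δ_res = (δ₀ + 1000)·f^(α−1) − 1000
α = ε/1000 + 1 = 0.98600, so α − 1 = -0.01400
f^(α−1) = 0.63^(-0.01400) = 1.006489
δ_res = (-28.6 + 1000) × 1.006489 − 1000 = 977.704 − 1000 = -22.30 permil

-22.3 permil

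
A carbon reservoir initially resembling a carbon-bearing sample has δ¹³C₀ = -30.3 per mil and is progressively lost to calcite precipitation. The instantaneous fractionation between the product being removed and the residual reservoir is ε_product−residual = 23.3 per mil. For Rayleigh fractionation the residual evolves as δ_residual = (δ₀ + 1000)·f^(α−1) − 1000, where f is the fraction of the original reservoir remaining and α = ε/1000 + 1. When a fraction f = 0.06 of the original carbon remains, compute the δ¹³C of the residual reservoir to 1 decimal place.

-91.8 per mil

Rayleigh residual: δ_res = (δ₀ + 1000)·f^(α−1) − 1000
α = ε/1000 + 1 = 1.02330, so α − 1 = 0.02330
f^(α−1) = 0.06^(0.02330) = 0.936550
δ_res = (-30.3 + 1000) × 0.936550 − 1000 = 908.172 − 1000 = -91.83 per mil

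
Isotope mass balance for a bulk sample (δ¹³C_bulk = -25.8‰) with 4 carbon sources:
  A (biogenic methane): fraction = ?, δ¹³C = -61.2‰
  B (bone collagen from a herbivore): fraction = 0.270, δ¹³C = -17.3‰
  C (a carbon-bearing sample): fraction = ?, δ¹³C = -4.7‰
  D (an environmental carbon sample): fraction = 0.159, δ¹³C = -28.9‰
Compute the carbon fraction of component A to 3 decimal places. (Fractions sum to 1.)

0.245

Let f_A and f_C be the unknown fractions; fractions sum to 1 so f_A + f_C = 0.571.
Mass balance: Σ fᵢ·δᵢ = δ_bulk ⇒ f_A·(-61.2) + f_C·(-4.7) = -25.8 − (-9.266) = -16.534
Substitute f_C = 0.571 − f_A:
f_A·(-61.2 − -4.7) = -16.534 − 0.571×(-4.7) = -13.850
f_A = -13.850 / -56.5 = 0.2451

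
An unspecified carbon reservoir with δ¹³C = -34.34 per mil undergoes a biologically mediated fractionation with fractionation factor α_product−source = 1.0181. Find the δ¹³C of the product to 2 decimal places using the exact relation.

-16.86 per mil

δ_product = (δ_source + 1000)·α − 1000
δ_product = (-34.34 + 1000) × 1.0181 − 1000
δ_product = 983.138 − 1000 = -16.862 per mil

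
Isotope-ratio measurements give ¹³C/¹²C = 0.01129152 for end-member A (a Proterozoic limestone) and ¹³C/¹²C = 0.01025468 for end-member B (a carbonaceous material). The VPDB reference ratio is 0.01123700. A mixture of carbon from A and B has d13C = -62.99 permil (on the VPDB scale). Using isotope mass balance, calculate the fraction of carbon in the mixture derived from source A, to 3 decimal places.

δ_A = (0.01129152/0.01123700 − 1)×1000 = (1.004852 − 1)×1000 = 4.852 permil
δ_B = (0.01025468/0.01123700 − 1)×1000 = (0.912582 − 1)×1000 = -87.418 permil
f_A = (δ_mix − δ_B)/(δ_A − δ_B) = (-62.99 − (-87.418))/(4.852 − (-87.418))
f_A = 24.428 / 92.270 = 0.2647

0.265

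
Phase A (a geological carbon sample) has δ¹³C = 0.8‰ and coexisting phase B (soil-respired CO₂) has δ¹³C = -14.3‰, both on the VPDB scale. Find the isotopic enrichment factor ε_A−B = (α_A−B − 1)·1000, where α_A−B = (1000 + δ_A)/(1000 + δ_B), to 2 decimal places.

15.32‰

α_A−B = (1000 + 0.8) / (1000 + -14.3) = 1000.8 / 985.7 = 1.015319
ε_A−B = (1.015319 − 1) × 1000 = 15.319‰
(The approximation ε ≈ δ_A − δ_B would give 15.1‰.)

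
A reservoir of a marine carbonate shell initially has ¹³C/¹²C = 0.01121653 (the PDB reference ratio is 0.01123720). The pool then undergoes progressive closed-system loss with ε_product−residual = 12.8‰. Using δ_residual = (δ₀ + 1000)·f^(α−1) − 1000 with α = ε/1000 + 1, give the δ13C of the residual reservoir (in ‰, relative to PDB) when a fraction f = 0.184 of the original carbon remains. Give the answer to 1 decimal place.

-23.2‰

δ₀ = (0.01121653/0.01123720 − 1)×1000 = (0.998161 − 1)×1000 = -1.839‰
α − 1 = ε/1000 = 0.0128
f^(α−1) = 0.184^(0.0128) = 0.978565
δ_res = (-1.839 + 1000) × 0.978565 − 1000 = 976.765 − 1000 = -23.24‰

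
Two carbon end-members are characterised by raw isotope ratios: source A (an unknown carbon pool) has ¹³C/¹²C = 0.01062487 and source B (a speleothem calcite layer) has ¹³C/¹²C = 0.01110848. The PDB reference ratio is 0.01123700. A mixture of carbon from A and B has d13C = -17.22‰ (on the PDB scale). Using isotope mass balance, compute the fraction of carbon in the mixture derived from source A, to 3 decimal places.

δ_A = (0.01062487/0.01123700 − 1)×1000 = (0.945525 − 1)×1000 = -54.475‰
δ_B = (0.01110848/0.01123700 − 1)×1000 = (0.988563 − 1)×1000 = -11.437‰
f_A = (δ_mix − δ_B)/(δ_A − δ_B) = (-17.22 − (-11.437))/(-54.475 − (-11.437))
f_A = -5.783 / -43.037 = 0.1344

0.134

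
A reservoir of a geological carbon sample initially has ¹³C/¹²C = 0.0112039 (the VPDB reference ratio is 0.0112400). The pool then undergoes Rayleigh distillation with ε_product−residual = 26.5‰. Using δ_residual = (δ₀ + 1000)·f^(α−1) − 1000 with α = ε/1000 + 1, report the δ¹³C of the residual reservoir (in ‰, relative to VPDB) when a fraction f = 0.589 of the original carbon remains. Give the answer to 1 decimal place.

δ₀ = (0.0112039/0.0112400 − 1)×1000 = (0.996788 − 1)×1000 = -3.212‰
α − 1 = ε/1000 = 0.0265
f^(α−1) = 0.589^(0.0265) = 0.986071
δ_res = (-3.212 + 1000) × 0.986071 − 1000 = 982.904 − 1000 = -17.10‰

-17.1‰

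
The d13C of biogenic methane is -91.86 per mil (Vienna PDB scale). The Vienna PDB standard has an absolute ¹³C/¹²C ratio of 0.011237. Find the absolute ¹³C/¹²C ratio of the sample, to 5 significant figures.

0.010205

R_sample = R_standard × (d13C/1000 + 1)
R_sample = 0.011237 × (-91.86/1000 + 1) = 0.011237 × 0.908140
R_sample = 0.0102048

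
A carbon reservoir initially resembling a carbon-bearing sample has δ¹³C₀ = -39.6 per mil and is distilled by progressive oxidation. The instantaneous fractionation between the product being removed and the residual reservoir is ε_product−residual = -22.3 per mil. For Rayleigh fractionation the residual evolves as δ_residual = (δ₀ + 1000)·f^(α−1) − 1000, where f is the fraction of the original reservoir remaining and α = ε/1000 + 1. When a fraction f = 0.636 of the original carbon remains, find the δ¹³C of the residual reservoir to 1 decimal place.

-29.9 per mil

Rayleigh residual: δ_res = (δ₀ + 1000)·f^(α−1) − 1000
α = ε/1000 + 1 = 0.97770, so α − 1 = -0.02230
f^(α−1) = 0.636^(-0.02230) = 1.010143
δ_res = (-39.6 + 1000) × 1.010143 − 1000 = 970.141 − 1000 = -29.86 per mil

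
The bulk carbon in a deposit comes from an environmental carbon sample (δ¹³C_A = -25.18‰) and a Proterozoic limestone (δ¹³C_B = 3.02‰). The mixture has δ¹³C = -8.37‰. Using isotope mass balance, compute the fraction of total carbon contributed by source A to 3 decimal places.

δ_mix = f_A·δ_A + (1 − f_A)·δ_B  ⇒  f_A = (δ_mix − δ_B)/(δ_A − δ_B)
f_A = (-8.37 − (3.02)) / (-25.18 − (3.02))
f_A = -11.39 / -28.20 = 0.4039

0.404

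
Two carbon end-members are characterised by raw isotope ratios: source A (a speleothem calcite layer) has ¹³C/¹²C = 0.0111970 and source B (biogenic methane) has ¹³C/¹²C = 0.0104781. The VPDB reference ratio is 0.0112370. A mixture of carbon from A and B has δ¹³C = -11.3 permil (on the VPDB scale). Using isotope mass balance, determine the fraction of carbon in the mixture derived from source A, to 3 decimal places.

0.879

δ_A = (0.0111970/0.0112370 − 1)×1000 = (0.996440 − 1)×1000 = -3.560 permil
δ_B = (0.0104781/0.0112370 − 1)×1000 = (0.932464 − 1)×1000 = -67.536 permil
f_A = (δ_mix − δ_B)/(δ_A − δ_B) = (-11.3 − (-67.536))/(-3.560 − (-67.536))
f_A = 56.236 / 63.976 = 0.8790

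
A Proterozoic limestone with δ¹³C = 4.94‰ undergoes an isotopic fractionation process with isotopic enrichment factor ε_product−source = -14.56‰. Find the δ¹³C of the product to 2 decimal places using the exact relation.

To first order, δ_product ≈ δ_source + ε = -9.62‰.
Exactly, δ_product = (δ_source + 1000)·(ε/1000 + 1) − 1000.
δ_product = (4.94 + 1000) × (-14.56/1000 + 1) − 1000
δ_product = -9.692‰

-9.69‰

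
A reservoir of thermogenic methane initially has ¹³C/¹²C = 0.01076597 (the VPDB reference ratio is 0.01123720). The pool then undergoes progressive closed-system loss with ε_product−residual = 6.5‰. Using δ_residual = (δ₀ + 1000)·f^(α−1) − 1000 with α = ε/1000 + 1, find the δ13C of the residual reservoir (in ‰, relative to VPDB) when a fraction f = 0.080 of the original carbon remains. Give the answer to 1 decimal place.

-57.5‰

δ₀ = (0.01076597/0.01123720 − 1)×1000 = (0.958065 − 1)×1000 = -41.935‰
α − 1 = ε/1000 = 0.0065
f^(α−1) = 0.080^(0.0065) = 0.983717
δ_res = (-41.935 + 1000) × 0.983717 − 1000 = 942.465 − 1000 = -57.54‰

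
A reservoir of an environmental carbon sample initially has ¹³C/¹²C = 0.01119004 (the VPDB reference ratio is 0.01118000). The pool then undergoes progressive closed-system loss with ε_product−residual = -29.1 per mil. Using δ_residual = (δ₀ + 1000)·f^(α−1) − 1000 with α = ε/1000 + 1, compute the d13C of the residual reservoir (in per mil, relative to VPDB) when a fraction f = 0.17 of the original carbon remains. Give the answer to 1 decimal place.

53.9 per mil

δ₀ = (0.01119004/0.01118000 − 1)×1000 = (1.000898 − 1)×1000 = 0.898 per mil
α − 1 = ε/1000 = -0.0291
f^(α−1) = 0.17^(-0.0291) = 1.052917
δ_res = (0.898 + 1000) × 1.052917 − 1000 = 1053.862 − 1000 = 53.86 per mil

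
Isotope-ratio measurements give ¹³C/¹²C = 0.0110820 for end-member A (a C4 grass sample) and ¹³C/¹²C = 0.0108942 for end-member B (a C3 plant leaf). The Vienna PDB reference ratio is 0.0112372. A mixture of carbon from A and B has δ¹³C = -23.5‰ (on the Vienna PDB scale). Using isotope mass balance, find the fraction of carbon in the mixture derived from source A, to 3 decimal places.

0.420

δ_A = (0.0110820/0.0112372 − 1)×1000 = (0.986189 − 1)×1000 = -13.811‰
δ_B = (0.0108942/0.0112372 − 1)×1000 = (0.969476 − 1)×1000 = -30.524‰
f_A = (δ_mix − δ_B)/(δ_A − δ_B) = (-23.5 − (-30.524))/(-13.811 − (-30.524))
f_A = 7.024 / 16.712 = 0.4203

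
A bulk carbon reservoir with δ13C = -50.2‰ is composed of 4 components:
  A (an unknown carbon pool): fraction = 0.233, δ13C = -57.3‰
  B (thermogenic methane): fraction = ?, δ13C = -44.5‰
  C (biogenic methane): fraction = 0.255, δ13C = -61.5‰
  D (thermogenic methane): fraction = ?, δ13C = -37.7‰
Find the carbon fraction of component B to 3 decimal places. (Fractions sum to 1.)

Let f_B and f_D be the unknown fractions; fractions sum to 1 so f_B + f_D = 0.512.
Mass balance: Σ fᵢ·δᵢ = δ_bulk ⇒ f_B·(-44.5) + f_D·(-37.7) = -50.2 − (-29.033) = -21.167
Substitute f_D = 0.512 − f_B:
f_B·(-44.5 − -37.7) = -21.167 − 0.512×(-37.7) = -1.864
f_B = -1.864 / -6.8 = 0.2741

0.274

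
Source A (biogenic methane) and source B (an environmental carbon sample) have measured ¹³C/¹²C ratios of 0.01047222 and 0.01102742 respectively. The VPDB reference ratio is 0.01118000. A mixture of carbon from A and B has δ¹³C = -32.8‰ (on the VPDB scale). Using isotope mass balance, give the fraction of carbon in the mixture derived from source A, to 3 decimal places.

0.386

δ_A = (0.01047222/0.01118000 − 1)×1000 = (0.936692 − 1)×1000 = -63.308‰
δ_B = (0.01102742/0.01118000 − 1)×1000 = (0.986352 − 1)×1000 = -13.648‰
f_A = (δ_mix − δ_B)/(δ_A − δ_B) = (-32.8 − (-13.648))/(-63.308 − (-13.648))
f_A = -19.152 / -49.660 = 0.3857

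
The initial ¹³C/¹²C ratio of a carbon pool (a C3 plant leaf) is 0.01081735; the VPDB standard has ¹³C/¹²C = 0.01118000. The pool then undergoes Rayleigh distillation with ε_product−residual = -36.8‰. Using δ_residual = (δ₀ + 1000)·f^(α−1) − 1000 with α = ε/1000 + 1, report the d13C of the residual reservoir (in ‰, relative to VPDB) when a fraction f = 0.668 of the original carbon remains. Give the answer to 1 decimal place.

δ₀ = (0.01081735/0.01118000 − 1)×1000 = (0.967563 − 1)×1000 = -32.437‰
α − 1 = ε/1000 = -0.0368
f^(α−1) = 0.668^(-0.0368) = 1.014958
δ_res = (-32.437 + 1000) × 1.014958 − 1000 = 982.036 − 1000 = -17.96‰

-18.0‰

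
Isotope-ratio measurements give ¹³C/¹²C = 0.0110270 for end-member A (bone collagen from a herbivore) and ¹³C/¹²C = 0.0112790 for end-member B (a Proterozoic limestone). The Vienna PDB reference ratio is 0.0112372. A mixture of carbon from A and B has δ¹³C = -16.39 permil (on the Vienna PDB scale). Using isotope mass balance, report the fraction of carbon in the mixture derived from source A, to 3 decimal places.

0.897

δ_A = (0.0110270/0.0112372 − 1)×1000 = (0.981294 − 1)×1000 = -18.706 permil
δ_B = (0.0112790/0.0112372 − 1)×1000 = (1.003720 − 1)×1000 = 3.720 permil
f_A = (δ_mix − δ_B)/(δ_A − δ_B) = (-16.39 − (3.720))/(-18.706 − (3.720))
f_A = -20.110 / -22.426 = 0.8967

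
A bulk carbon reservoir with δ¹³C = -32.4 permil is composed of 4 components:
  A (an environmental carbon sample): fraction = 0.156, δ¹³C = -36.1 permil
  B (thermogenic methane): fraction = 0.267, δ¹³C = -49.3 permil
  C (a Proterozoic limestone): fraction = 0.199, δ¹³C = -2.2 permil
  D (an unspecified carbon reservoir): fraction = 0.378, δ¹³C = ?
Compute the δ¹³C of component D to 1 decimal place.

-34.8 permil

Isotope mass balance: δ_bulk = Σ fᵢ·δᵢ.
-32.4 = 0.156×(-36.1) + 0.267×(-49.3) + 0.199×(-2.2) + 0.378×δ_D
0.378·δ_D = -32.4 − (-19.233) = -13.167
δ_D = -13.167 / 0.378 = -34.83 permil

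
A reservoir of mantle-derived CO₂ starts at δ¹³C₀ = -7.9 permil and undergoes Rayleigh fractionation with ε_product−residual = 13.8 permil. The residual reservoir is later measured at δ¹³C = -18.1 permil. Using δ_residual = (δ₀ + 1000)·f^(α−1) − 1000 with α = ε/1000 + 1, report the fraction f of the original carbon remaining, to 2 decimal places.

0.47

α − 1 = ε/1000 = 0.0138
(δ_res + 1000)/(δ₀ + 1000) = (-18.1 + 1000)/(-7.9 + 1000) = 981.9/992.1 = 0.989719
f = 0.989719^(1/0.0138) = exp(ln(0.989719)/0.0138) = exp(-0.01033/0.0138)
f = exp(-0.7489) = 0.4729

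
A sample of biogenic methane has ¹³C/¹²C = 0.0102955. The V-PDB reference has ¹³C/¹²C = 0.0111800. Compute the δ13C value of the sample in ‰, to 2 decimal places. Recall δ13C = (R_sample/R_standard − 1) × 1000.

δ13C = (R_sample / R_standard − 1) × 1000
R_sample / R_standard = 0.0102955 / 0.0111800 = 0.920886
δ13C = (0.920886 − 1) × 1000 = -79.114‰

-79.11‰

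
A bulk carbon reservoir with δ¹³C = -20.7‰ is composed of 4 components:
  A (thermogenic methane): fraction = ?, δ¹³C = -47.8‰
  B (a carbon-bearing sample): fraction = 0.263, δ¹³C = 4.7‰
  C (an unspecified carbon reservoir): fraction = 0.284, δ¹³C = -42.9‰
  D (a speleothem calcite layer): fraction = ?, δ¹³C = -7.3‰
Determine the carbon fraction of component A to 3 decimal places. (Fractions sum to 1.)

Let f_A and f_D be the unknown fractions; fractions sum to 1 so f_A + f_D = 0.453.
Mass balance: Σ fᵢ·δᵢ = δ_bulk ⇒ f_A·(-47.8) + f_D·(-7.3) = -20.7 − (-10.947) = -9.753
Substitute f_D = 0.453 − f_A:
f_A·(-47.8 − -7.3) = -9.753 − 0.453×(-7.3) = -6.446
f_A = -6.446 / -40.5 = 0.1592

0.159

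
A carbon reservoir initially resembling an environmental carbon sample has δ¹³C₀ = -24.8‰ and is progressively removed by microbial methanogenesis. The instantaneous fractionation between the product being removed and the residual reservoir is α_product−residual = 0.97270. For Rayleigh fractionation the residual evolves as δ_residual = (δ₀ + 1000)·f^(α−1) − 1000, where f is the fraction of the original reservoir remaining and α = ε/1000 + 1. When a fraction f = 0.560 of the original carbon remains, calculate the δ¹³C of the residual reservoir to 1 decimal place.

-9.2‰

Rayleigh residual: δ_res = (δ₀ + 1000)·f^(α−1) − 1000
α − 1 = -0.02730
f^(α−1) = 0.560^(-0.02730) = 1.015955
δ_res = (-24.8 + 1000) × 1.015955 − 1000 = 990.759 − 1000 = -9.24‰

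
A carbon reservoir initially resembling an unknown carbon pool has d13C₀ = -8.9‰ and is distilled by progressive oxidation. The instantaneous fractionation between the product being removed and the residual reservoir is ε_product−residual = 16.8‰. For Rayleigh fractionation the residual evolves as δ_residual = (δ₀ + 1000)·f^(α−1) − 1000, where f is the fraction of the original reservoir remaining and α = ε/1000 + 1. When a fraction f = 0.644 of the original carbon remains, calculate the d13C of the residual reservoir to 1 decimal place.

-16.2‰

Rayleigh residual: δ_res = (δ₀ + 1000)·f^(α−1) − 1000
α = ε/1000 + 1 = 1.01680, so α − 1 = 0.01680
f^(α−1) = 0.644^(0.01680) = 0.992634
δ_res = (-8.9 + 1000) × 0.992634 − 1000 = 983.800 − 1000 = -16.20‰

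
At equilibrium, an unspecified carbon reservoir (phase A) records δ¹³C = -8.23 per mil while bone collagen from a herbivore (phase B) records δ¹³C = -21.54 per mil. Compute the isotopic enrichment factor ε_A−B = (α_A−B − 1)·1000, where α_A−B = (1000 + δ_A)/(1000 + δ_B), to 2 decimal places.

13.60 per mil

α_A−B = (1000 + -8.23) / (1000 + -21.54) = 991.77 / 978.46 = 1.013603
ε_A−B = (1.013603 − 1) × 1000 = 13.603 per mil
(The approximation ε ≈ δ_A − δ_B would give 13.31 per mil.)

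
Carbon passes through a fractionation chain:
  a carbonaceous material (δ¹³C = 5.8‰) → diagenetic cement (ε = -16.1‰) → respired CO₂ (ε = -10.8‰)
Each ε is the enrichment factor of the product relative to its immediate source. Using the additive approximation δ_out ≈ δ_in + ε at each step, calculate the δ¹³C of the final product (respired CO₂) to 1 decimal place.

step 1: δ ≈ 5.8 + (-16.1) = -10.3‰
step 2: δ ≈ -10.3 + (-10.8) = -21.1‰

-21.1‰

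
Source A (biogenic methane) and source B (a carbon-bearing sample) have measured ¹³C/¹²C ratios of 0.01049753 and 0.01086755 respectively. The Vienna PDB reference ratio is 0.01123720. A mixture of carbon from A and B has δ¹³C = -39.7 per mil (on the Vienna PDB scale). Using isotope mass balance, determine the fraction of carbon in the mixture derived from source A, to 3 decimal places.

δ_A = (0.01049753/0.01123720 − 1)×1000 = (0.934177 − 1)×1000 = -65.823 per mil
δ_B = (0.01086755/0.01123720 − 1)×1000 = (0.967105 − 1)×1000 = -32.895 per mil
f_A = (δ_mix − δ_B)/(δ_A − δ_B) = (-39.7 − (-32.895))/(-65.823 − (-32.895))
f_A = -6.805 / -32.928 = 0.2067

0.207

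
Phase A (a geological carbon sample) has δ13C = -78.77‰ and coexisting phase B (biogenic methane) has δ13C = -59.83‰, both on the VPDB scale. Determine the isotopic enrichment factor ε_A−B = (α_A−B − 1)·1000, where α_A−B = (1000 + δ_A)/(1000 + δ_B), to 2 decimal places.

α_A−B = (1000 + -78.77) / (1000 + -59.83) = 921.23 / 940.17 = 0.979855
ε_A−B = (0.979855 − 1) × 1000 = -20.145‰
(The approximation ε ≈ δ_A − δ_B would give -18.94‰.)

-20.15‰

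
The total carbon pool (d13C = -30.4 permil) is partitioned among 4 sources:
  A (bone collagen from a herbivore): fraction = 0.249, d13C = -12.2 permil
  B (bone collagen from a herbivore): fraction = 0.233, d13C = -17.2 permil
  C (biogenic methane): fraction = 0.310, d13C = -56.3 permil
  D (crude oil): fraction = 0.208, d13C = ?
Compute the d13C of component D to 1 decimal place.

-28.4 permil

Isotope mass balance: δ_bulk = Σ fᵢ·δᵢ.
-30.4 = 0.249×(-12.2) + 0.233×(-17.2) + 0.310×(-56.3) + 0.208×δ_D
0.208·δ_D = -30.4 − (-24.498) = -5.902
δ_D = -5.902 / 0.208 = -28.37 permil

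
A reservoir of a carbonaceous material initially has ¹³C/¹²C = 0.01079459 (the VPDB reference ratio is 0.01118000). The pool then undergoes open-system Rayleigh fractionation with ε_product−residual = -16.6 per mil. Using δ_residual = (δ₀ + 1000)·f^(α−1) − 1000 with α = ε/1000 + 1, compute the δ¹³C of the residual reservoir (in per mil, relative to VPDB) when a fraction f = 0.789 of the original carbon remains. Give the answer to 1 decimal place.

-30.7 per mil

δ₀ = (0.01079459/0.01118000 − 1)×1000 = (0.965527 − 1)×1000 = -34.473 per mil
α − 1 = ε/1000 = -0.0166
f^(α−1) = 0.789^(-0.0166) = 1.003942
δ_res = (-34.473 + 1000) × 1.003942 − 1000 = 969.333 − 1000 = -30.67 per mil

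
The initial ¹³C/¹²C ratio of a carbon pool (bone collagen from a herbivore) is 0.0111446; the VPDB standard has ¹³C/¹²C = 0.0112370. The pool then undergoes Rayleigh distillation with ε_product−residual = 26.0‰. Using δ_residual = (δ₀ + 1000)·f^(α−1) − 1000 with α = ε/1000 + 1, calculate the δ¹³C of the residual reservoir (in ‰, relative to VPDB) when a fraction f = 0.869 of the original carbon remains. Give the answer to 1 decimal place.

-11.8‰

δ₀ = (0.0111446/0.0112370 − 1)×1000 = (0.991777 − 1)×1000 = -8.223‰
α − 1 = ε/1000 = 0.0260
f^(α−1) = 0.869^(0.0260) = 0.996356
δ_res = (-8.223 + 1000) × 0.996356 − 1000 = 988.163 − 1000 = -11.84‰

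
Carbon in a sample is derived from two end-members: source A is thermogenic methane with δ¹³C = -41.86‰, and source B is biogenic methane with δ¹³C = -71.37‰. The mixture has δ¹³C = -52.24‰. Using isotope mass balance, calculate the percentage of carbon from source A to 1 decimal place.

δ_mix = f_A·δ_A + (1 − f_A)·δ_B  ⇒  f_A = (δ_mix − δ_B)/(δ_A − δ_B)
f_A = (-52.24 − (-71.37)) / (-41.86 − (-71.37))
f_A = 19.13 / 29.51 = 0.6483

64.8%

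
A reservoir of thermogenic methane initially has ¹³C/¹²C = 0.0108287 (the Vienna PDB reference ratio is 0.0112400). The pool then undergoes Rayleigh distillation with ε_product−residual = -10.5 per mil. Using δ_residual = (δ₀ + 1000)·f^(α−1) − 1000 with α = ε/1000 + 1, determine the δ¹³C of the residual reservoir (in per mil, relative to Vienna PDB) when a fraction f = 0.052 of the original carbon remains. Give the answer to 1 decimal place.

-6.2 per mil

δ₀ = (0.0108287/0.0112400 − 1)×1000 = (0.963407 − 1)×1000 = -36.593 per mil
α − 1 = ε/1000 = -0.0105
f^(α−1) = 0.052^(-0.0105) = 1.031530
δ_res = (-36.593 + 1000) × 1.031530 − 1000 = 993.784 − 1000 = -6.22 per mil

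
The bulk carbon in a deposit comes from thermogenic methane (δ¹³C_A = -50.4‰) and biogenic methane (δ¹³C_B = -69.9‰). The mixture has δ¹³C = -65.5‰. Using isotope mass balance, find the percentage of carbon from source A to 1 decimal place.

δ_mix = f_A·δ_A + (1 − f_A)·δ_B  ⇒  f_A = (δ_mix − δ_B)/(δ_A − δ_B)
f_A = (-65.5 − (-69.9)) / (-50.4 − (-69.9))
f_A = 4.4 / 19.5 = 0.2256

22.6%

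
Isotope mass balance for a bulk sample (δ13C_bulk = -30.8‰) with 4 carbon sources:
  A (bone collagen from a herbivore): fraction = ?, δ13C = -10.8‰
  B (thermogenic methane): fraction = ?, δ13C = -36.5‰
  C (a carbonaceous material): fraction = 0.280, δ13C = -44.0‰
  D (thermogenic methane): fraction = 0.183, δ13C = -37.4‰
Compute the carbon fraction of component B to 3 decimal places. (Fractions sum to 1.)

Let f_B and f_A be the unknown fractions; fractions sum to 1 so f_B + f_A = 0.537.
Mass balance: Σ fᵢ·δᵢ = δ_bulk ⇒ f_B·(-36.5) + f_A·(-10.8) = -30.8 − (-19.164) = -11.636
Substitute f_A = 0.537 − f_B:
f_B·(-36.5 − -10.8) = -11.636 − 0.537×(-10.8) = -5.836
f_B = -5.836 / -25.7 = 0.2271

0.227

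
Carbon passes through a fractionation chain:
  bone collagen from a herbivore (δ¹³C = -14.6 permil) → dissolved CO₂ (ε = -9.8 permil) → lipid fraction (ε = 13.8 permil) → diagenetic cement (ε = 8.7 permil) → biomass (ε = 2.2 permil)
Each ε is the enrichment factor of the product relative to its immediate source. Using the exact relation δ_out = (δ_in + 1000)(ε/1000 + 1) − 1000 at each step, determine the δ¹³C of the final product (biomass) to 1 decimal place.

0.0 permil

step 1: δ = (-14.60 + 1000)·(-9.8/1000 + 1) − 1000 = -24.26 permil
step 2: δ = (-24.26 + 1000)·(13.8/1000 + 1) − 1000 = -10.79 permil
step 3: δ = (-10.79 + 1000)·(8.7/1000 + 1) − 1000 = -2.19 permil
step 4: δ = (-2.19 + 1000)·(2.2/1000 + 1) − 1000 = 0.01 permil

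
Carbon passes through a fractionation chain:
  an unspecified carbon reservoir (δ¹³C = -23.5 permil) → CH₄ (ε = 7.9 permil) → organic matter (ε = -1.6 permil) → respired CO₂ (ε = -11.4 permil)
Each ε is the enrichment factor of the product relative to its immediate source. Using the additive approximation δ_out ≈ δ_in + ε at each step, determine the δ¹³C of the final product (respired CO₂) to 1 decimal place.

-28.6 permil

step 1: δ ≈ -23.5 + (7.9) = -15.6 permil
step 2: δ ≈ -15.6 + (-1.6) = -17.2 permil
step 3: δ ≈ -17.2 + (-11.4) = -28.6 permil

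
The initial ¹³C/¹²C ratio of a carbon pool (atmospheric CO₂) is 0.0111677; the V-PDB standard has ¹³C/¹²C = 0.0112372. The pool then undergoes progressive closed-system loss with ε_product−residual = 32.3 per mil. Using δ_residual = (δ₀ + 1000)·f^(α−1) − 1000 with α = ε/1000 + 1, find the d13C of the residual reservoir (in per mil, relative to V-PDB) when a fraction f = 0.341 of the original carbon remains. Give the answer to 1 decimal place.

-40.1 per mil

δ₀ = (0.0111677/0.0112372 − 1)×1000 = (0.993815 − 1)×1000 = -6.185 per mil
α − 1 = ε/1000 = 0.0323
f^(α−1) = 0.341^(0.0323) = 0.965846
δ_res = (-6.185 + 1000) × 0.965846 − 1000 = 959.873 − 1000 = -40.13 per mil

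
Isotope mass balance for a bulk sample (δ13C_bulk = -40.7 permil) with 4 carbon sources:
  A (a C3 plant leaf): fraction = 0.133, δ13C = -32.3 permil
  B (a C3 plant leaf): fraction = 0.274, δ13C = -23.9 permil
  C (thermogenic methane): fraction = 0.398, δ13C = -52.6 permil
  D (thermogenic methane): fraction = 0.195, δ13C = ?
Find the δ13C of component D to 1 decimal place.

-45.7 permil

Isotope mass balance: δ_bulk = Σ fᵢ·δᵢ.
-40.7 = 0.133×(-32.3) + 0.274×(-23.9) + 0.398×(-52.6) + 0.195×δ_D
0.195·δ_D = -40.7 − (-31.779) = -8.921
δ_D = -8.921 / 0.195 = -45.75 permil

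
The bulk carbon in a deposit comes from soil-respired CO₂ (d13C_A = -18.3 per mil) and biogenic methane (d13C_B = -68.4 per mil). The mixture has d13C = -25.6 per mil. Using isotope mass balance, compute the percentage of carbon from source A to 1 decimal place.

85.4%

δ_mix = f_A·δ_A + (1 − f_A)·δ_B  ⇒  f_A = (δ_mix − δ_B)/(δ_A − δ_B)
f_A = (-25.6 − (-68.4)) / (-18.3 − (-68.4))
f_A = 42.8 / 50.1 = 0.8543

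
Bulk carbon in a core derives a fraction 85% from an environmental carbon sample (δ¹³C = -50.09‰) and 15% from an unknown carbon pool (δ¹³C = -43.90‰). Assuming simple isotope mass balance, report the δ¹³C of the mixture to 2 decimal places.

δ_mix = f_A·δ_A + f_B·δ_B
δ_mix = 0.85 × (-50.09) + 0.15 × (-43.90)
δ_mix = -42.577 + -6.585 = -49.162‰

-49.16‰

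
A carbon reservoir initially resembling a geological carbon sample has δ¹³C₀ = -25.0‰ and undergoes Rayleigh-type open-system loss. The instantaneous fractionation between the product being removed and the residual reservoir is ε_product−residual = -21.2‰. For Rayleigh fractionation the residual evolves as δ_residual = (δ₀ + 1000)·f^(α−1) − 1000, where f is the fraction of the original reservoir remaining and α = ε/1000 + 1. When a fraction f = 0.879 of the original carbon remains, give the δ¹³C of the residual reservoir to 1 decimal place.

Rayleigh residual: δ_res = (δ₀ + 1000)·f^(α−1) − 1000
α = ε/1000 + 1 = 0.97880, so α − 1 = -0.02120
f^(α−1) = 0.879^(-0.02120) = 1.002738
δ_res = (-25.0 + 1000) × 1.002738 − 1000 = 977.669 − 1000 = -22.33‰

-22.3‰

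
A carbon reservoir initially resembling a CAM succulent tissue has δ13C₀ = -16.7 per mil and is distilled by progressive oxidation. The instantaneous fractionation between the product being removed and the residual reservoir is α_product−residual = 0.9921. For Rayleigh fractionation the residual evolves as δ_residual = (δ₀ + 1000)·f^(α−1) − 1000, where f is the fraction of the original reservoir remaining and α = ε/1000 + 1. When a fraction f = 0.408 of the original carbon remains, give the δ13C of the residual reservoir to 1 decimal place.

-9.7 per mil

Rayleigh residual: δ_res = (δ₀ + 1000)·f^(α−1) − 1000
α − 1 = -0.00790
f^(α−1) = 0.408^(-0.00790) = 1.007107
δ_res = (-16.7 + 1000) × 1.007107 − 1000 = 990.289 − 1000 = -9.71 per mil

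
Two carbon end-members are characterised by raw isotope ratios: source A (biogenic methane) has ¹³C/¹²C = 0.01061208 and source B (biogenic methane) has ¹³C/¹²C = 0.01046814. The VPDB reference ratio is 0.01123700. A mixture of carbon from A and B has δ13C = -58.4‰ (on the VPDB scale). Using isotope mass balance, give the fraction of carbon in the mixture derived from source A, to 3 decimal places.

δ_A = (0.01061208/0.01123700 − 1)×1000 = (0.944387 − 1)×1000 = -55.613‰
δ_B = (0.01046814/0.01123700 − 1)×1000 = (0.931578 − 1)×1000 = -68.422‰
f_A = (δ_mix − δ_B)/(δ_A − δ_B) = (-58.4 − (-68.422))/(-55.613 − (-68.422))
f_A = 10.022 / 12.809 = 0.7824

0.782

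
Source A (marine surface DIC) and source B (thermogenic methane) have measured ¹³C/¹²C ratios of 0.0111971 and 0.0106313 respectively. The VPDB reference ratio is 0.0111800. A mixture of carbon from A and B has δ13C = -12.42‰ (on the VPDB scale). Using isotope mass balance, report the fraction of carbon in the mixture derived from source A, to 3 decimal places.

0.724

δ_A = (0.0111971/0.0111800 − 1)×1000 = (1.001530 − 1)×1000 = 1.530‰
δ_B = (0.0106313/0.0111800 − 1)×1000 = (0.950921 − 1)×1000 = -49.079‰
f_A = (δ_mix − δ_B)/(δ_A − δ_B) = (-12.42 − (-49.079))/(1.530 − (-49.079))
f_A = 36.659 / 50.608 = 0.7244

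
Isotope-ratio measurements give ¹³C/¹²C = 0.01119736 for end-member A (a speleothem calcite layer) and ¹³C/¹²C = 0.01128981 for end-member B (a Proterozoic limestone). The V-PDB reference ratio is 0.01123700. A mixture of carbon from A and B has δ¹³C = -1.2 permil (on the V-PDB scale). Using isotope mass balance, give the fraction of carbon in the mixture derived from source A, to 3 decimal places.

δ_A = (0.01119736/0.01123700 − 1)×1000 = (0.996472 − 1)×1000 = -3.528 permil
δ_B = (0.01128981/0.01123700 − 1)×1000 = (1.004700 − 1)×1000 = 4.700 permil
f_A = (δ_mix − δ_B)/(δ_A − δ_B) = (-1.2 − (4.700))/(-3.528 − (4.700))
f_A = -5.900 / -8.227 = 0.7171

0.717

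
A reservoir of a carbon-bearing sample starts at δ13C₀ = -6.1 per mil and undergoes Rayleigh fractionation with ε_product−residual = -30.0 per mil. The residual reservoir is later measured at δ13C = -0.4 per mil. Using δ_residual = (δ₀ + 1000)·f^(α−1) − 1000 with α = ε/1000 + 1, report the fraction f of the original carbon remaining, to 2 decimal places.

0.83

α − 1 = ε/1000 = -0.0300
(δ_res + 1000)/(δ₀ + 1000) = (-0.4 + 1000)/(-6.1 + 1000) = 999.6/993.9 = 1.005735
f = 1.005735^(1/-0.0300) = exp(ln(1.005735)/-0.0300) = exp(0.00572/-0.0300)
f = exp(-0.1906) = 0.8264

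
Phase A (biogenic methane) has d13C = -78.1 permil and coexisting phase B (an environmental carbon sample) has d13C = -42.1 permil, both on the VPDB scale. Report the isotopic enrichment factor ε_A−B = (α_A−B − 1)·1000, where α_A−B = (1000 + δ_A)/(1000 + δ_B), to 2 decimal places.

α_A−B = (1000 + -78.1) / (1000 + -42.1) = 921.9 / 957.9 = 0.962418
ε_A−B = (0.962418 − 1) × 1000 = -37.582 permil
(The approximation ε ≈ δ_A − δ_B would give -36.0 permil.)

-37.58 permil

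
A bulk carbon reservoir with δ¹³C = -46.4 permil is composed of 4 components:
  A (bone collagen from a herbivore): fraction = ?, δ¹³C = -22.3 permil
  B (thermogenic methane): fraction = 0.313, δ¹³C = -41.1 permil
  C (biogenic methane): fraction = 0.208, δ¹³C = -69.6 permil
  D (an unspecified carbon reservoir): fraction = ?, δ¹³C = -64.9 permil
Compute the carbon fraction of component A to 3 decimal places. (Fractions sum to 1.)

0.282

Let f_A and f_D be the unknown fractions; fractions sum to 1 so f_A + f_D = 0.479.
Mass balance: Σ fᵢ·δᵢ = δ_bulk ⇒ f_A·(-22.3) + f_D·(-64.9) = -46.4 − (-27.341) = -19.059
Substitute f_D = 0.479 − f_A:
f_A·(-22.3 − -64.9) = -19.059 − 0.479×(-64.9) = 12.028
f_A = 12.028 / 42.6 = 0.2824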